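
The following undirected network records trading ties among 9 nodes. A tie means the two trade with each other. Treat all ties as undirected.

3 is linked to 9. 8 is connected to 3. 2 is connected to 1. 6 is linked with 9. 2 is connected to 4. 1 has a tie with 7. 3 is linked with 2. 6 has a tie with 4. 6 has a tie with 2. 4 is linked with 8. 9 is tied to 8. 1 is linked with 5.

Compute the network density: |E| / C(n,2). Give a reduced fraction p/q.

1/3

There are 12 edges and 9 nodes, so the maximum possible is C(9,2) = 36.
Density = 12/36 = 1/3.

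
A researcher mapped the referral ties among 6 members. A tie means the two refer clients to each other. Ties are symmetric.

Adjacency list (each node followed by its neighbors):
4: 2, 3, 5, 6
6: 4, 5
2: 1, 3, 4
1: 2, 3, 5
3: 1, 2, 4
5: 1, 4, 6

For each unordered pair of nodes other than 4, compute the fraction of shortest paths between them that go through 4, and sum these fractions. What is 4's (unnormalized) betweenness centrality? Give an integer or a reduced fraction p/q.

Pairs whose geodesics pass through 4 — 3–6: 1; 3–5: 1/2; 2–6: 1; 2–5: 1/2.
All other pairs contribute 0.
Summing the contributions gives betweenness(4) = 3.

3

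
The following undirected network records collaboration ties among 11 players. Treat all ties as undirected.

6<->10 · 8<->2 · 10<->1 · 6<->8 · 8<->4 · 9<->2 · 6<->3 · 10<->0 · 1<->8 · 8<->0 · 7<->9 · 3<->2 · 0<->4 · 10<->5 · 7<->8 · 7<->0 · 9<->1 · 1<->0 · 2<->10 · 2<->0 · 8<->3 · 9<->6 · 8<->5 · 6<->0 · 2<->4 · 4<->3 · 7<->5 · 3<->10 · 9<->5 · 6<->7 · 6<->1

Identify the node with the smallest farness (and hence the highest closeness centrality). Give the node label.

8

Farness (sum of distances to all others) for each node — 0:13, 1:15, 2:14, 3:15, 4:16, 5:16, 6:13, 7:15, 8:12, 9:15, 10:14.
The smallest farness is 12, for 8, so 8 has the highest closeness.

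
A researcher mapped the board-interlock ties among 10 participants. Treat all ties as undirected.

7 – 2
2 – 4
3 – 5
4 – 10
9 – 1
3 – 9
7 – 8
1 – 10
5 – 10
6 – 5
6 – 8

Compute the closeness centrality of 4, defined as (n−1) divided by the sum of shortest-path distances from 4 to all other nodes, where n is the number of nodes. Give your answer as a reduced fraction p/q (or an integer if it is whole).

9/20

Distances from 4: 1:2, 2:1, 3:3, 5:2, 6:3, 7:2, 8:3, 9:3, 10:1. Sum = 20.
n = 10, so closeness = 9/20.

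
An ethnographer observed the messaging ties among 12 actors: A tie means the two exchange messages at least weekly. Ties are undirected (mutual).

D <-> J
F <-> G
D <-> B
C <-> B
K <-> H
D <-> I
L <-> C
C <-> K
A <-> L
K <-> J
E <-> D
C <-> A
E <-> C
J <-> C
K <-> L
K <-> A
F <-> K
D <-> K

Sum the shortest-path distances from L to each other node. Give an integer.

21

Distances from L: A:1, B:2, C:1, D:2, E:2, F:2, G:3, H:2, I:3, J:2, K:1.
Sum = 1 + 2 + 1 + 2 + 2 + 2 + 3 + 2 + 3 + 2 + 1 = 21.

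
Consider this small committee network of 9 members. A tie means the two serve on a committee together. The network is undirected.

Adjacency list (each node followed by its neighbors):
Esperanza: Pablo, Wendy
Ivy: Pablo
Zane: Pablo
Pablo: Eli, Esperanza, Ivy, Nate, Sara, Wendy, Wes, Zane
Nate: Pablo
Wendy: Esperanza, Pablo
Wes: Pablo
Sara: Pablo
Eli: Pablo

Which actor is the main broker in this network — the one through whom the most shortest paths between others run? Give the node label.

Pablo

Unnormalized betweenness of each node: Eli:0, Esperanza:0, Ivy:0, Nate:0, Pablo:27, Sara:0, Wendy:0, Wes:0, Zane:0.
Pablo has the largest value, 27, making it the main broker — the node through which the most shortest paths run.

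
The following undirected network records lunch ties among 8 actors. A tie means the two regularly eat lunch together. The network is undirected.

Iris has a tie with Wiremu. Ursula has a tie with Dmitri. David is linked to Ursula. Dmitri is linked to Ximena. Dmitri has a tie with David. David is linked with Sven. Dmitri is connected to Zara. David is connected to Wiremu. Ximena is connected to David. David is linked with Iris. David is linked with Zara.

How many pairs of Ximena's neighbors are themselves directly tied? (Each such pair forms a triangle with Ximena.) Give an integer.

1

Ximena's neighbors: David and Dmitri.
Neighbor pairs that are themselves tied: Ximena–David–Dmitri. Each forms one triangle with Ximena, for 1 in total.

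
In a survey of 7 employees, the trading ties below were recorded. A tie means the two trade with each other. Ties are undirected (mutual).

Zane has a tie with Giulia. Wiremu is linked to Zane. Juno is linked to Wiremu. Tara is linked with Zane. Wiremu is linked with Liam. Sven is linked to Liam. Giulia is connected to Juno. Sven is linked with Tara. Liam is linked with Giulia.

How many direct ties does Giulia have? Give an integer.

3

Giulia is directly tied to Juno, Liam, and Zane. That is 3 neighbors, so the degree of Giulia is 3.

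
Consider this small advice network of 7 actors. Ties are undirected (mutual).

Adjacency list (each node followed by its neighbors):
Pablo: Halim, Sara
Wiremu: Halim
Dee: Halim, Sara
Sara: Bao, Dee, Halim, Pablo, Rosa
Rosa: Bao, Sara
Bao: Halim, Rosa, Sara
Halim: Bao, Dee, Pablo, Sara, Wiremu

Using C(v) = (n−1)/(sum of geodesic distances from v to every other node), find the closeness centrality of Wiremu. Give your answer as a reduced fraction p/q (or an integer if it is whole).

1/2

Distances from Wiremu: Bao:2, Dee:2, Halim:1, Pablo:2, Rosa:3, Sara:2. Sum = 12.
n = 7, so closeness = 6/12 = 1/2.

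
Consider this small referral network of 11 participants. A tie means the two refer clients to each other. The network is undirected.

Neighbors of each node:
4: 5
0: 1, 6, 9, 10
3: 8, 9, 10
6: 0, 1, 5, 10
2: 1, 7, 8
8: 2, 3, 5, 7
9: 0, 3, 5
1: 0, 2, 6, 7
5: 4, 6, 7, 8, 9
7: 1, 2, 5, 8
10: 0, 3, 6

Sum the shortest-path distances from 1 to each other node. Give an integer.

Distances from 1: 0:1, 2:1, 3:3, 4:3, 5:2, 6:1, 7:1, 8:2, 9:2, 10:2.
Sum = 1 + 1 + 3 + 3 + 2 + 1 + 1 + 2 + 2 + 2 = 18.

18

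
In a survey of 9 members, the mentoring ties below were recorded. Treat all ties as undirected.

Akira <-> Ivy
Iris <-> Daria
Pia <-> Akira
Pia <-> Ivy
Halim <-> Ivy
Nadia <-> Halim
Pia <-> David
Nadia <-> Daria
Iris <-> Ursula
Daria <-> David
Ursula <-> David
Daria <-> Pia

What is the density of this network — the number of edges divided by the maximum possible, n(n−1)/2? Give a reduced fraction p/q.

There are 12 edges and 9 nodes, so the maximum possible is C(9,2) = 36.
Density = 12/36 = 1/3.

1/3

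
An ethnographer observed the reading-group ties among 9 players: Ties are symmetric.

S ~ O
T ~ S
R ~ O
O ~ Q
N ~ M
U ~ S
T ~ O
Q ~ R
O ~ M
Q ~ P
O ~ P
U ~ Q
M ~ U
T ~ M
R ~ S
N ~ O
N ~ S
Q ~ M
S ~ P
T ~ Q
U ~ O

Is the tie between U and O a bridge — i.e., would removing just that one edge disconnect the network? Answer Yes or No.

Even without that edge, U still reaches O via U – M – O, so the network stays connected. Not a bridge.

No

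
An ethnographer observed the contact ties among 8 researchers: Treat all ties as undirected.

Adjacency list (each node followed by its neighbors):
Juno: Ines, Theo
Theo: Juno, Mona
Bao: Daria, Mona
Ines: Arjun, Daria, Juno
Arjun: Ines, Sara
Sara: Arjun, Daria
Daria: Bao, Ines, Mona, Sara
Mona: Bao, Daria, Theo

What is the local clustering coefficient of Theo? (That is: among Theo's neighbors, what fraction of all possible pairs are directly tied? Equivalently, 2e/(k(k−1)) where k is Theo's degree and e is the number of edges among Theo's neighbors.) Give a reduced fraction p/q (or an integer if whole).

Theo's neighbors: Juno and Mona (k = 2).
Possible neighbor pairs: C(2,2) = 1. Edges among them: none → e = 0.
Clustering(Theo) = 0/1.

0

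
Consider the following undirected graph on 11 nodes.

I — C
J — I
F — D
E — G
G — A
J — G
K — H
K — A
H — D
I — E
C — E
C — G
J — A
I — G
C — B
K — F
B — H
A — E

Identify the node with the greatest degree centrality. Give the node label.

G

Degrees — A:4, B:2, C:4, D:2, E:4, F:2, G:5, H:3, I:4, J:3, K:3.
The maximum is 5, attained only by G.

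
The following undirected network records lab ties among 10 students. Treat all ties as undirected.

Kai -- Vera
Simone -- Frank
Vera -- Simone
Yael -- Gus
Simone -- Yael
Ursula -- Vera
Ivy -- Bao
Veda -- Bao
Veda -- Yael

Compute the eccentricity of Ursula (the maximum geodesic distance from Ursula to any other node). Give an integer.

Distances from Ursula: Bao:5, Frank:3, Gus:4, Ivy:6, Kai:2, Simone:2, Veda:4, Vera:1, Yael:3.
The largest is 6 (to Ivy), so the eccentricity of Ursula is 6.

6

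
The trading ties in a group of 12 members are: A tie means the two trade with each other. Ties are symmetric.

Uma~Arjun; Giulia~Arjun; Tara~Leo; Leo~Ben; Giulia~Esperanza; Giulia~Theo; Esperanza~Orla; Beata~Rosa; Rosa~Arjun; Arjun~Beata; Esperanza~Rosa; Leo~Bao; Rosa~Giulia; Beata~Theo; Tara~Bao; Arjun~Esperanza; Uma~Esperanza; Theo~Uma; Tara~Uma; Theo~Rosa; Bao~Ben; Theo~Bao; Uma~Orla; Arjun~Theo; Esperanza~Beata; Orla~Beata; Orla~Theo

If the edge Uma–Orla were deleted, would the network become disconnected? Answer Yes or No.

No

Even without that edge, Uma still reaches Orla via Uma – Esperanza – Orla, so the network stays connected. Not a bridge.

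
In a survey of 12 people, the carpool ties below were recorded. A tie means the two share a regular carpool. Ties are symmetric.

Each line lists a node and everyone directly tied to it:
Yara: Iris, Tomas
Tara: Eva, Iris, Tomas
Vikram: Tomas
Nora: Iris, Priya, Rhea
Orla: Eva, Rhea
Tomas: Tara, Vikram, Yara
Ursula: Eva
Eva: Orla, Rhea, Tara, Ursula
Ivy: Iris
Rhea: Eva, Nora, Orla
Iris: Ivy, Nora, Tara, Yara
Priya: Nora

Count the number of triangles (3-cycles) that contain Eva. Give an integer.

Eva's neighbors: Orla, Rhea, Tara, and Ursula.
Neighbor pairs that are themselves tied: Eva–Orla–Rhea. Each forms one triangle with Eva, for 1 in total.

1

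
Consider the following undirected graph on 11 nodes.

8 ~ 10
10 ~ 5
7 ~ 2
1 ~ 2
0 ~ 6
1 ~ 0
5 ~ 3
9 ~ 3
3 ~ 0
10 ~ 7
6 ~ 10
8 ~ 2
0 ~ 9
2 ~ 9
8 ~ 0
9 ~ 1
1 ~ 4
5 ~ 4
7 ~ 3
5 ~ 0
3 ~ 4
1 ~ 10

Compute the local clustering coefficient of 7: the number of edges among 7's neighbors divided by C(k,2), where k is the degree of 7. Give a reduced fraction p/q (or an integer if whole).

0

7's neighbors: 2, 3, and 10 (k = 3).
Possible neighbor pairs: C(3,2) = 3. Edges among them: none → e = 0.
Clustering(7) = 0/3 = 0.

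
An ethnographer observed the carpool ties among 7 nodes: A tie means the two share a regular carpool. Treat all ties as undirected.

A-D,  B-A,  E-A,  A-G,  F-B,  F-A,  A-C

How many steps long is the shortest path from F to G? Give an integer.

2

One shortest route is F – A – G, which uses 2 edges, and F and G are not directly tied, so nothing shorter exists. So d(F,G) = 2.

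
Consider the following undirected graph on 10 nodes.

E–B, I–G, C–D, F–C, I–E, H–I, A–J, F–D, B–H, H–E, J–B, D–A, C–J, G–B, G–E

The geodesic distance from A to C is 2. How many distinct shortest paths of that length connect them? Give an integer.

The shortest distance is 2. The length-2 paths are: A–J–C; A–D–C.
That gives 2 distinct shortest paths.

2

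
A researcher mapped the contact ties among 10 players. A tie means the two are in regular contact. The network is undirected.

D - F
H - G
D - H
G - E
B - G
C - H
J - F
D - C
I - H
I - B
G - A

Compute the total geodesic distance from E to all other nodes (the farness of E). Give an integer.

25

Distances from E: A:2, B:2, C:3, D:3, F:4, G:1, H:2, I:3, J:5.
Sum = 2 + 2 + 3 + 3 + 4 + 1 + 2 + 3 + 5 = 25.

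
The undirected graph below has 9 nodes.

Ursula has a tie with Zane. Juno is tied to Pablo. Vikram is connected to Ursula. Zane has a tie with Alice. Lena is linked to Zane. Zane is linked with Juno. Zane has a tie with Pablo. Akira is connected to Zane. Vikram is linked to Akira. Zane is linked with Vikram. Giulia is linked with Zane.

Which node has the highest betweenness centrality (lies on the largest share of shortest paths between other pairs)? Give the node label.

Zane

Unnormalized betweenness of each node: Akira:0, Alice:0, Giulia:0, Juno:0, Lena:0, Pablo:0, Ursula:0, Vikram:1/2, Zane:49/2.
Zane has the largest value, 49/2, making it the main broker — the node through which the most shortest paths run.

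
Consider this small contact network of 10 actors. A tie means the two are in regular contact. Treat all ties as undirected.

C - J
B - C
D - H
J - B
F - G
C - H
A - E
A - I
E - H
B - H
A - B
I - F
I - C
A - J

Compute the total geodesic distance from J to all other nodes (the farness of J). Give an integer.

Distances from J: A:1, B:1, C:1, D:3, E:2, F:3, G:4, H:2, I:2.
Sum = 1 + 1 + 1 + 3 + 2 + 3 + 4 + 2 + 2 = 19.

19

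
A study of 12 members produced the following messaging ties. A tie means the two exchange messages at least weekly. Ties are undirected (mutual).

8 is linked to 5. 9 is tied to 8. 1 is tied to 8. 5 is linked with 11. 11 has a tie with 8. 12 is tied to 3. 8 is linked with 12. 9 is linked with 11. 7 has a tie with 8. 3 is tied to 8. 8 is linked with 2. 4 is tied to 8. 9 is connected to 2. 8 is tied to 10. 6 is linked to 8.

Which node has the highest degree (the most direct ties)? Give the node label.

8

Degrees — 1:1, 2:2, 3:2, 4:1, 5:2, 6:1, 7:1, 8:11, 9:3, 10:1, 11:3, 12:2.
The maximum is 11, attained only by 8.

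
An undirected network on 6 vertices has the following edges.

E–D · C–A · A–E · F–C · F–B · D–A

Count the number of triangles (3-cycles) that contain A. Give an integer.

A's neighbors: C, D, and E.
Neighbor pairs that are themselves tied: A–D–E. Each forms one triangle with A, for 1 in total.

1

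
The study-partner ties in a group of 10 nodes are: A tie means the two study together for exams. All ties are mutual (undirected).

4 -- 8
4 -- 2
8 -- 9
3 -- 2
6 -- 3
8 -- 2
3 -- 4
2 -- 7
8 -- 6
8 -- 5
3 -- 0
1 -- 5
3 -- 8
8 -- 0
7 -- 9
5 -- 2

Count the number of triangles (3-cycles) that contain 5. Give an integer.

1

5's neighbors: 1, 2, and 8.
Neighbor pairs that are themselves tied: 5–2–8. Each forms one triangle with 5, for 1 in total.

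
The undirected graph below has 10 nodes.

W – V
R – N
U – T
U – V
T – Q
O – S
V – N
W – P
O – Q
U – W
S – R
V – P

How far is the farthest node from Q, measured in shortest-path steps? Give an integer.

Distances from Q: N:4, O:1, P:4, R:3, S:2, T:1, U:2, V:3, W:3.
The largest is 4 (to N and P), so the eccentricity of Q is 4.

4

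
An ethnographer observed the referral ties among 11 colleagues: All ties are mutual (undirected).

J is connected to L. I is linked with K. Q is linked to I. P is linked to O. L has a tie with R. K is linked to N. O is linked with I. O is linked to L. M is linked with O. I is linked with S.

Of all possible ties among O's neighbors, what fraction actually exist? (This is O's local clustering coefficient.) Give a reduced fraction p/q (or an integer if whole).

O's neighbors: I, L, M, and P (k = 4).
Possible neighbor pairs: C(4,2) = 6. Edges among them: none → e = 0.
Clustering(O) = 0/6 = 0.

0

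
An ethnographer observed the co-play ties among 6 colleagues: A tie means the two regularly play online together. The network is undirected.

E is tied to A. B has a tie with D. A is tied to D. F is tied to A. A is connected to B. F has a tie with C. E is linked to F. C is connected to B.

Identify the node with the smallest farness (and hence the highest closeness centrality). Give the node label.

Farness (sum of distances to all others) for each node — A:6, B:7, C:8, D:8, E:8, F:7.
The smallest farness is 6, for A, so A has the highest closeness.

A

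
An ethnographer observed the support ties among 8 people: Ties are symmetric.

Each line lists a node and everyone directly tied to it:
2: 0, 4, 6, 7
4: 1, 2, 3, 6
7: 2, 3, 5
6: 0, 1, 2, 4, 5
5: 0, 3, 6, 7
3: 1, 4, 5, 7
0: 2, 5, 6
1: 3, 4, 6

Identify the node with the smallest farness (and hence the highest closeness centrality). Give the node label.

6

Farness (sum of distances to all others) for each node — 0:11, 1:11, 2:10, 3:10, 4:10, 5:10, 6:9, 7:11.
The smallest farness is 9, for 6, so 6 has the highest closeness.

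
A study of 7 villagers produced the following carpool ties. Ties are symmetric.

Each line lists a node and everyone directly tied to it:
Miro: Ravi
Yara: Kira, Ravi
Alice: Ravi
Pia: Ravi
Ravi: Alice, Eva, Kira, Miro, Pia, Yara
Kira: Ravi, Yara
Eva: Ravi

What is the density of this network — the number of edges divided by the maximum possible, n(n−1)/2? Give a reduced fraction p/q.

1/3

There are 7 edges and 7 nodes, so the maximum possible is C(7,2) = 21.
Density = 7/21 = 1/3.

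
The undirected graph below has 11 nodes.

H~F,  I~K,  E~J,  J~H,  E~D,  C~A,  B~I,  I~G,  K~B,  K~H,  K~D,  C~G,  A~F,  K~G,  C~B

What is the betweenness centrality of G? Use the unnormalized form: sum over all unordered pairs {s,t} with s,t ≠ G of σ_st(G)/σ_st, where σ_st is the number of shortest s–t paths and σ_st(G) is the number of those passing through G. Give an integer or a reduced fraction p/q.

23/6

Pairs whose geodesics pass through G — E–C: 1/2; J–C: 1/3; H–C: 1/3; A–I: 1/2; A–K: 1/3; A–D: 1/3; C–I: 1/2; C–K: 1/2; C–D: 1/2.
All other pairs contribute 0.
Summing the contributions gives betweenness(G) = 23/6.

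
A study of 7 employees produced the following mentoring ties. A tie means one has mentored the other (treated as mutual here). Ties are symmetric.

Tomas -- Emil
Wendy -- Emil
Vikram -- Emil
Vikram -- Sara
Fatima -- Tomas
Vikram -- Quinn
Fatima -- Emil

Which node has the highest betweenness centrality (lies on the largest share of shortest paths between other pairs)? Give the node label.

Emil

Unnormalized betweenness of each node: Emil:11, Fatima:0, Quinn:0, Sara:0, Tomas:0, Vikram:9, Wendy:0.
Emil has the largest value, 11, making it the main broker — the node through which the most shortest paths run.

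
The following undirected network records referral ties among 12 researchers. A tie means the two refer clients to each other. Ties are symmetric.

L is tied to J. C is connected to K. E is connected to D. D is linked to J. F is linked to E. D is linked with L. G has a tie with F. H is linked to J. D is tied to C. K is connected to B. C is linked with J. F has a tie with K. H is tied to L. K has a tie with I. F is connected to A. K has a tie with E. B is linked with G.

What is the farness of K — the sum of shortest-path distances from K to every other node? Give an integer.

19

Distances from K: A:2, B:1, C:1, D:2, E:1, F:1, G:2, H:3, I:1, J:2, L:3.
Sum = 2 + 1 + 1 + 2 + 1 + 1 + 2 + 3 + 1 + 2 + 3 = 19.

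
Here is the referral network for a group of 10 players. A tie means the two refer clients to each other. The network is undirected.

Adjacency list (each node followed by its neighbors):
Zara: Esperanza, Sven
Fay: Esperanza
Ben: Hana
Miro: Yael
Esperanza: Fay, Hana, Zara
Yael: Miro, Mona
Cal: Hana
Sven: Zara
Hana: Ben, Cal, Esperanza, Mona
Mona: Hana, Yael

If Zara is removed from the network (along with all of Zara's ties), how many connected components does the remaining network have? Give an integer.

Without Zara, the remaining ties split the others into: {Ben, Cal, Esperanza, Fay, Hana, Miro, Mona, Yael}; {Sven}.
That's 2 separate components.

2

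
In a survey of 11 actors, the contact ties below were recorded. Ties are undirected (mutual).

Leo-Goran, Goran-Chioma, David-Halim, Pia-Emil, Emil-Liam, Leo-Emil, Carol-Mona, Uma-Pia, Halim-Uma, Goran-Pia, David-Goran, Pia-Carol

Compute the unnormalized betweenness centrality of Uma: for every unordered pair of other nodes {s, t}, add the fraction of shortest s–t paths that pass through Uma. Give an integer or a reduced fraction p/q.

Pairs whose geodesics pass through Uma — Halim–Carol: 1; Halim–Liam: 1; Halim–Emil: 1; Halim–Pia: 1; Halim–Mona: 1.
All other pairs contribute 0.
Summing the contributions gives betweenness(Uma) = 5.

5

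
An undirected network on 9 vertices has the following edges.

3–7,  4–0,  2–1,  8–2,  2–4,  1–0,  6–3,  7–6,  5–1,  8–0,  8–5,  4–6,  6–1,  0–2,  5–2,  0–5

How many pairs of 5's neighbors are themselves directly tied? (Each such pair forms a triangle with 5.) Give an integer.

5

5's neighbors: 0, 1, 2, and 8.
Neighbor pairs that are themselves tied: 5–0–1; 5–0–2; 5–0–8; 5–1–2; 5–2–8. Each forms one triangle with 5, for 5 in total.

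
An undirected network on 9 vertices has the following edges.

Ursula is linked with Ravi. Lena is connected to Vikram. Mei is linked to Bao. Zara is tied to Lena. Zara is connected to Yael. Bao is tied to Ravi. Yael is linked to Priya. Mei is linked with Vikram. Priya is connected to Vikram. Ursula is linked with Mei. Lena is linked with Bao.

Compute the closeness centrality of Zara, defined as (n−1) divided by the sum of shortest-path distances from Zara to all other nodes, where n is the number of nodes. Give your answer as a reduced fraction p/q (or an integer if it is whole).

Distances from Zara: Bao:2, Lena:1, Mei:3, Priya:2, Ravi:3, Ursula:4, Vikram:2, Yael:1. Sum = 18.
n = 9, so closeness = 8/18 = 4/9.

4/9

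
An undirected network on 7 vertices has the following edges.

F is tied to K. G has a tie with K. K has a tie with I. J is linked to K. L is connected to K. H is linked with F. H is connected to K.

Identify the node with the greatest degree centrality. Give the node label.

K

Degrees — F:2, G:1, H:2, I:1, J:1, K:6, L:1.
The maximum is 6, attained only by K.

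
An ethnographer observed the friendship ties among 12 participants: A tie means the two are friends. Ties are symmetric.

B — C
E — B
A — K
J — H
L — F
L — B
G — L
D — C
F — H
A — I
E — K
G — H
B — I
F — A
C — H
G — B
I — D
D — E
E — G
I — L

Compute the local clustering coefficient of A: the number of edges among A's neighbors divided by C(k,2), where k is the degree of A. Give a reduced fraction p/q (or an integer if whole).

0

A's neighbors: F, I, and K (k = 3).
Possible neighbor pairs: C(3,2) = 3. Edges among them: none → e = 0.
Clustering(A) = 0/3 = 0.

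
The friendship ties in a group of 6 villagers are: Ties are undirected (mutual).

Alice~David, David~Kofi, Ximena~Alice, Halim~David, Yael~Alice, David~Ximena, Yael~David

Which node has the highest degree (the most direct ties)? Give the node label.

David

Degrees — Alice:3, David:5, Halim:1, Kofi:1, Ximena:2, Yael:2.
The maximum is 5, attained only by David.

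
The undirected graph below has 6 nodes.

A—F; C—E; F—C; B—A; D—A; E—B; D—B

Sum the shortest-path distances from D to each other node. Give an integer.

Distances from D: A:1, B:1, C:3, E:2, F:2.
Sum = 1 + 1 + 3 + 2 + 2 = 9.

9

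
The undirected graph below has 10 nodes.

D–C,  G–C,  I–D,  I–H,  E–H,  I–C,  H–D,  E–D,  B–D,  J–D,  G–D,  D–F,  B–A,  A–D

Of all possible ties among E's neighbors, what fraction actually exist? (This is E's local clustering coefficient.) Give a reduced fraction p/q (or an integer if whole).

E's neighbors: D and H (k = 2).
Possible neighbor pairs: C(2,2) = 1. Edges among them: D–H → e = 1.
Clustering(E) = 1/1.

1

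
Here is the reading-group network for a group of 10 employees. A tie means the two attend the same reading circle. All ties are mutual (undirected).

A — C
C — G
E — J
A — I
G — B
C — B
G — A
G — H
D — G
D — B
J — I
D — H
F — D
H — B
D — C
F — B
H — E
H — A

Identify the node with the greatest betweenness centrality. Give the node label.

Unnormalized betweenness of each node: A:8, B:4, C:2, D:4, E:9/2, F:0, G:5/2, H:23/2, I:5/2, J:1.
H has the largest value, 23/2, making it the main broker — the node through which the most shortest paths run.

H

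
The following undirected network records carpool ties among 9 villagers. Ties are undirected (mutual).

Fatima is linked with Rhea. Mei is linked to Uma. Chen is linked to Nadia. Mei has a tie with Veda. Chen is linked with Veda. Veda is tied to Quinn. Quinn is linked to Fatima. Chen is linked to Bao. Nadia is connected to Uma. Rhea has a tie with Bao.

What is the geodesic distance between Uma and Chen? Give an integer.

One shortest route is Uma – Nadia – Chen, which uses 2 edges, and Uma and Chen are not directly tied, so nothing shorter exists. So d(Uma,Chen) = 2.

2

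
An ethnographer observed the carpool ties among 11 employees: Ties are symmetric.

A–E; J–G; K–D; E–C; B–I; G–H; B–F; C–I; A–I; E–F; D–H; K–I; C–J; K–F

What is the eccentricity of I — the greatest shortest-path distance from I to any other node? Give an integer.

Distances from I: A:1, B:1, C:1, D:2, E:2, F:2, G:3, H:3, J:2, K:1.
The largest is 3 (to H and G), so the eccentricity of I is 3.

3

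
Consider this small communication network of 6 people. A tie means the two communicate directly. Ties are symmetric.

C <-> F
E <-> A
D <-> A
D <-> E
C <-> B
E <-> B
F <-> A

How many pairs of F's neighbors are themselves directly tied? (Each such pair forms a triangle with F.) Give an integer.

F's neighbors are A and C, but none of them are tied to each other, so no triangle contains F.

0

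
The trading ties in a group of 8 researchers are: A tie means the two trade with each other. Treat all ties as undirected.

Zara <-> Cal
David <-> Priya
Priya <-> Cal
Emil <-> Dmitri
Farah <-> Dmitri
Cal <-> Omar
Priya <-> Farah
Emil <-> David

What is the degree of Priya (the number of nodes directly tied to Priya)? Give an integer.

3

Priya is directly tied to Cal, David, and Farah. That is 3 neighbors, so the degree of Priya is 3.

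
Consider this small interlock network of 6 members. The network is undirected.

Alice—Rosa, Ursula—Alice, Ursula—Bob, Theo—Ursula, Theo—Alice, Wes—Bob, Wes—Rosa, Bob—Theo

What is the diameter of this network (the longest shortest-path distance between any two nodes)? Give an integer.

Eccentricity of each node (its greatest distance to any other): Alice:2, Bob:2, Rosa:2, Theo:2, Ursula:2, Wes:2.
The maximum eccentricity is 2, realized for instance by the pair Alice–Wes via Alice – Rosa – Wes. So the diameter is 2.

2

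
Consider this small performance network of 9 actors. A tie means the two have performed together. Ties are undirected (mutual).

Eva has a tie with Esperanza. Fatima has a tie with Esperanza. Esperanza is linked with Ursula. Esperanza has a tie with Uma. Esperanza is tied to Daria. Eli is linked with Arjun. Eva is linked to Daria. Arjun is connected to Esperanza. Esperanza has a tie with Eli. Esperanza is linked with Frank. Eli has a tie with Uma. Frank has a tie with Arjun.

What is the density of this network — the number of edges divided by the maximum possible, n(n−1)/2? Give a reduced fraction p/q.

There are 12 edges and 9 nodes, so the maximum possible is C(9,2) = 36.
Density = 12/36 = 1/3.

1/3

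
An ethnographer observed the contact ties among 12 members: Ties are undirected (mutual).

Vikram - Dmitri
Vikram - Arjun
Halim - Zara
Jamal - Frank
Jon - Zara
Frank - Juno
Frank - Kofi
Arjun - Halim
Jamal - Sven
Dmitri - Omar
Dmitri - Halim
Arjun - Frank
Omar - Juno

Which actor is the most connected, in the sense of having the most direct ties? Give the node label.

Degrees — Arjun:3, Dmitri:3, Frank:4, Halim:3, Jamal:2, Jon:1, Juno:2, Kofi:1, Omar:2, Sven:1, Vikram:2, Zara:2.
The maximum is 4, attained only by Frank.

Frank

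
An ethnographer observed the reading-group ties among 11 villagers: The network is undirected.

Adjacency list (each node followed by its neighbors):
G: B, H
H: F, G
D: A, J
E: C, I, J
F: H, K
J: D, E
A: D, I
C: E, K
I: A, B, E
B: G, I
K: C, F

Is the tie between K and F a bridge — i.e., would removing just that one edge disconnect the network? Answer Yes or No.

Even without that edge, K still reaches F via K – C – E – I – B – G – H – F, so the network stays connected. Not a bridge.

No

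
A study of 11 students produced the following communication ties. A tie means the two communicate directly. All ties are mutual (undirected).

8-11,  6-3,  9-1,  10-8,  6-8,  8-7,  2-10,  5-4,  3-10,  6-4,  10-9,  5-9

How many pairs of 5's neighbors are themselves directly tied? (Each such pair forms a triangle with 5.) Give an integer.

0

5's neighbors are 4 and 9, but none of them are tied to each other, so no triangle contains 5.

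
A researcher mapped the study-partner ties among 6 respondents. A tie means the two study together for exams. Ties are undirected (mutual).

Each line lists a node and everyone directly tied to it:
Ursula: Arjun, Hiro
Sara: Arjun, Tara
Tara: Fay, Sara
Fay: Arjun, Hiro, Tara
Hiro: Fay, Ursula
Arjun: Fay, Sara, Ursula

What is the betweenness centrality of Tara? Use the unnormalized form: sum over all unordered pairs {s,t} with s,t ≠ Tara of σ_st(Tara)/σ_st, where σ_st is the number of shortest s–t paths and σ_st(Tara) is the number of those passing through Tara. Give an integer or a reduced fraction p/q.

Pairs whose geodesics pass through Tara — Hiro–Sara: 1/3; Fay–Sara: 1/2.
All other pairs contribute 0.
Summing the contributions gives betweenness(Tara) = 5/6.

5/6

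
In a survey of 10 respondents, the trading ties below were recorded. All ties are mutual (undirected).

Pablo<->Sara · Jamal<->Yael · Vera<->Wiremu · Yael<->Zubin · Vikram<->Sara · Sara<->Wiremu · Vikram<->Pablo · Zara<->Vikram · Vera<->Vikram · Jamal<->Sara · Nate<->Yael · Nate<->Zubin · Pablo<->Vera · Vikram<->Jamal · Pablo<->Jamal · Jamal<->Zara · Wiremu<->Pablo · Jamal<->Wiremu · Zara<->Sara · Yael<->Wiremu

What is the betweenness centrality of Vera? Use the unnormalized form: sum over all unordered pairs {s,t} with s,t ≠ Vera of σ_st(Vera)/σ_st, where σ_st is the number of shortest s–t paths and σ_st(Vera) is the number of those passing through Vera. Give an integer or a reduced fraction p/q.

Pairs whose geodesics pass through Vera — Vikram–Wiremu: 1/4.
All other pairs contribute 0.
Summing the contributions gives betweenness(Vera) = 1/4.

1/4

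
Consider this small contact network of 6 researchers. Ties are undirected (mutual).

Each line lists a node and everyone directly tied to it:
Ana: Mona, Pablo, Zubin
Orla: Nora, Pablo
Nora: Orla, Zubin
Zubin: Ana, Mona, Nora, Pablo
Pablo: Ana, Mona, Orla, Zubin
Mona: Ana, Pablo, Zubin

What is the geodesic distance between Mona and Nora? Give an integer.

2

One shortest route is Mona – Zubin – Nora, which uses 2 edges, and Mona and Nora are not directly tied, so nothing shorter exists. So d(Mona,Nora) = 2.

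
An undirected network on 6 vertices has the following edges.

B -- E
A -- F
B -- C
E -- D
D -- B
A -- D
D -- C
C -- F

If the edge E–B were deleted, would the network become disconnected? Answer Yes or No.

No

Even without that edge, E still reaches B via E – D – B, so the network stays connected. Not a bridge.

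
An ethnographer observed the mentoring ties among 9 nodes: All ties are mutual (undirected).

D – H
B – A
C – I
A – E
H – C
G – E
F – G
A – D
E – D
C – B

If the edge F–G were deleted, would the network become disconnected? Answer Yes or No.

Yes

Without the F–G edge there is no alternate route between F and G, so the network disconnects. It is a bridge.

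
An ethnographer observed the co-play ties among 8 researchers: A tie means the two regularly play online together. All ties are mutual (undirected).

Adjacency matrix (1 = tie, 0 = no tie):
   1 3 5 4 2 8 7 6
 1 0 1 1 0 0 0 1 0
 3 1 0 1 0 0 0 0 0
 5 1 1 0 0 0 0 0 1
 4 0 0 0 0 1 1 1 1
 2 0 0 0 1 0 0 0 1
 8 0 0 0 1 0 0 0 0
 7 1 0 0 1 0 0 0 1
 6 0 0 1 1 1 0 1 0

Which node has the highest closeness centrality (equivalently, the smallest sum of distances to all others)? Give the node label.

Farness (sum of distances to all others) for each node — 1:13, 2:14, 3:16, 4:11, 5:12, 6:10, 7:11, 8:17.
The smallest farness is 10, for 6, so 6 has the highest closeness.

6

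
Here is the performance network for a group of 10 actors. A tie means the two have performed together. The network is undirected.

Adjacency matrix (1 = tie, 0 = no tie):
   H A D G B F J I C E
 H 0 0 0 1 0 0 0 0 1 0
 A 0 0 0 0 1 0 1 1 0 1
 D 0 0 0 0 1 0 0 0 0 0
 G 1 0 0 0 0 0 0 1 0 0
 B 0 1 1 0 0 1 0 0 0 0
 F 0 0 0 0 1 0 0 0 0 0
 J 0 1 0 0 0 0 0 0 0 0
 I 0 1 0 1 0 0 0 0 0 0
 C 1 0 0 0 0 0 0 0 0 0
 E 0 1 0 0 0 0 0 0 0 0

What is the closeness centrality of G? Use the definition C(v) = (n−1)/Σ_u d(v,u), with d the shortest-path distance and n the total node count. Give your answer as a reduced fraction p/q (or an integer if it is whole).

Distances from G: A:2, B:3, C:2, D:4, E:3, F:4, H:1, I:1, J:3. Sum = 23.
n = 10, so closeness = 9/23.

9/23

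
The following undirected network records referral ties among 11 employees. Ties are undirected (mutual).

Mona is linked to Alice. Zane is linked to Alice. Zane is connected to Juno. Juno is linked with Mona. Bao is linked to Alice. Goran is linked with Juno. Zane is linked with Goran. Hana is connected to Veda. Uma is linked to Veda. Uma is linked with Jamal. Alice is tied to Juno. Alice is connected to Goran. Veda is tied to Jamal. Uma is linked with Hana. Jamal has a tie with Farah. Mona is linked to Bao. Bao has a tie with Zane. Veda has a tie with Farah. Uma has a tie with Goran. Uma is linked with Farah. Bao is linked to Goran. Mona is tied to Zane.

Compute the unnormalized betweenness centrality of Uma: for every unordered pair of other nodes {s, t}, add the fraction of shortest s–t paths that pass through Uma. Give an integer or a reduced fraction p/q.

25

Pairs whose geodesics pass through Uma — Hana–Farah: 1/2; Hana–Jamal: 1/2; Hana–Bao: 1; Hana–Juno: 1; Hana–Mona: 4/4; Hana–Goran: 1; Hana–Alice: 1; Hana–Zane: 1; Veda–Bao: 1; Veda–Juno: 1; Veda–Mona: 4/4; Veda–Goran: 1; Veda–Alice: 1; Veda–Zane: 1 … (+12 more pairs).
All other pairs contribute 0.
Summing the contributions gives betweenness(Uma) = 25.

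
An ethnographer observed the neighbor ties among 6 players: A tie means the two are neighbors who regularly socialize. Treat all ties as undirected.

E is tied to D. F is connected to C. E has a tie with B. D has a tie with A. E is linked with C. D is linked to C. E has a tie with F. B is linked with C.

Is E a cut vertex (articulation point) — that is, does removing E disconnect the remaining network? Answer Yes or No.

Even without E, every remaining node can still reach every other (the residual graph is connected), so E is not a cut vertex.

No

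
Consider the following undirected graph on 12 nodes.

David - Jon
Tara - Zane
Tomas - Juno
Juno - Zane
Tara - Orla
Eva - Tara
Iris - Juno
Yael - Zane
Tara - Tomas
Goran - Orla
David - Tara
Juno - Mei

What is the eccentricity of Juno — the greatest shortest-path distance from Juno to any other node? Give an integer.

Distances from Juno: David:3, Eva:3, Goran:4, Iris:1, Jon:4, Mei:1, Orla:3, Tara:2, Tomas:1, Yael:2, Zane:1.
The largest is 4 (to Jon and Goran), so the eccentricity of Juno is 4.

4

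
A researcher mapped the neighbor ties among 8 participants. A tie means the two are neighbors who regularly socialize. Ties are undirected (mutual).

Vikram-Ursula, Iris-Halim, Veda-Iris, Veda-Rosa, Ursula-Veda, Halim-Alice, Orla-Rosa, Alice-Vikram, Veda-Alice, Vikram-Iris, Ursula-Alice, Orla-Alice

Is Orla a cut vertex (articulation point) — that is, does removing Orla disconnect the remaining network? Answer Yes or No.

Even without Orla, every remaining node can still reach every other (the residual graph is connected), so Orla is not a cut vertex.

No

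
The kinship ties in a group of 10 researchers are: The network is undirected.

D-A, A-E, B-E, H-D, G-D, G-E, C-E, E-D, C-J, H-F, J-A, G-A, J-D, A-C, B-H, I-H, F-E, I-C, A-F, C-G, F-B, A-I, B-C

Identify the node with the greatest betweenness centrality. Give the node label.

Unnormalized betweenness of each node: A:67/12, B:7/6, C:9/2, D:10/3, E:11/4, F:1, G:1/4, H:7/3, I:5/6, J:1/4.
A has the largest value, 67/12, making it the main broker — the node through which the most shortest paths run.

A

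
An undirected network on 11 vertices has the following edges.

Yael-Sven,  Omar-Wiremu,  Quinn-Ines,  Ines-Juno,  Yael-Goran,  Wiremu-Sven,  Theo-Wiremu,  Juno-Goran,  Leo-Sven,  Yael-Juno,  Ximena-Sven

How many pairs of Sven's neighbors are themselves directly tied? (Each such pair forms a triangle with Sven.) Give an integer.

0

Sven's neighbors are Leo, Wiremu, Ximena, and Yael, but none of them are tied to each other, so no triangle contains Sven.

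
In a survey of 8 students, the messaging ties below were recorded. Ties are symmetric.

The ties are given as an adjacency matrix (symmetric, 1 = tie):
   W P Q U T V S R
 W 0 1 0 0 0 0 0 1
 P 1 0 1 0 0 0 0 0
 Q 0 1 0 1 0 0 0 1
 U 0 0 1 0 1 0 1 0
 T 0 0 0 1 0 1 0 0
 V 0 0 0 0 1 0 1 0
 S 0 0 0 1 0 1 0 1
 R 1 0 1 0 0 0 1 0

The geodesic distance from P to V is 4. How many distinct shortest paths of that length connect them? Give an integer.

4

The shortest distance is 4. The length-4 paths are: P–Q–U–T–V; P–Q–U–S–V; P–W–R–S–V; P–Q–R–S–V.
That gives 4 distinct shortest paths.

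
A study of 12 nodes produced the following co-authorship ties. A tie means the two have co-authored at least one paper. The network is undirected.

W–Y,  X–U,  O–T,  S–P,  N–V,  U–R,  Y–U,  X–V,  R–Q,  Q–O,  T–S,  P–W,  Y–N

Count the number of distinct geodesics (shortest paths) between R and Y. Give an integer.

1

The shortest distance is 2, and the only length-2 path is R–U–Y. So there is exactly 1 shortest path.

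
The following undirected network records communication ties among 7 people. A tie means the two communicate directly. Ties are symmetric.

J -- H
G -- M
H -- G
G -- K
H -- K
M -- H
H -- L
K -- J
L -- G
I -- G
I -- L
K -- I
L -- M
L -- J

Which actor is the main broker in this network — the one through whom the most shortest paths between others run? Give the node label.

L

Unnormalized betweenness of each node: G:19/12, H:19/12, I:1/4, J:1/4, K:7/6, L:13/6, M:0.
L has the largest value, 13/6, making it the main broker — the node through which the most shortest paths run.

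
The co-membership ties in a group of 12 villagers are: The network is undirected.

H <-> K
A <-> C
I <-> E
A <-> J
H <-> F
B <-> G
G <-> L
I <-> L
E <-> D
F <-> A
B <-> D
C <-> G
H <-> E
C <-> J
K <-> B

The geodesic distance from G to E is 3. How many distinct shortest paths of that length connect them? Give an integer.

The shortest distance is 3. The length-3 paths are: G–L–I–E; G–B–D–E.
That gives 2 distinct shortest paths.

2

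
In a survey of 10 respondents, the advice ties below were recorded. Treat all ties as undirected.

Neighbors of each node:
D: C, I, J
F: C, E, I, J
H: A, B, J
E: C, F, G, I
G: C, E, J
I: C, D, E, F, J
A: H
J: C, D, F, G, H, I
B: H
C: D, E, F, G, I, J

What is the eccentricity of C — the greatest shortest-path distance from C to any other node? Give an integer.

Distances from C: A:3, B:3, D:1, E:1, F:1, G:1, H:2, I:1, J:1.
The largest is 3 (to A and B), so the eccentricity of C is 3.

3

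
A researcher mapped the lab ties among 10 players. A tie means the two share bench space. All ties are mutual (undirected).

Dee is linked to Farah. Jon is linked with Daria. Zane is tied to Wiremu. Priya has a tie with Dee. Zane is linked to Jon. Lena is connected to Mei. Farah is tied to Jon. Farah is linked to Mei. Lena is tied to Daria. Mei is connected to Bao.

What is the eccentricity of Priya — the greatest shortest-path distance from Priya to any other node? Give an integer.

5

Distances from Priya: Bao:4, Daria:4, Dee:1, Farah:2, Jon:3, Lena:4, Mei:3, Wiremu:5, Zane:4.
The largest is 5 (to Wiremu), so the eccentricity of Priya is 5.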